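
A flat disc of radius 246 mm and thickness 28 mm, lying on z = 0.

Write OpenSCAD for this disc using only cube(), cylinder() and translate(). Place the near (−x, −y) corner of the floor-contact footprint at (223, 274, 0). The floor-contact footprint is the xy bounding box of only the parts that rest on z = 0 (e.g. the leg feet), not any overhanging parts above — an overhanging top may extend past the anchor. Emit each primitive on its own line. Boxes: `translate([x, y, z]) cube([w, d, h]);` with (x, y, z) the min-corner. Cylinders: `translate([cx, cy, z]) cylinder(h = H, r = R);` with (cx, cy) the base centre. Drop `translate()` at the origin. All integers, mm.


translate([469, 520, 0]) cylinder(h = 28, r = 246);


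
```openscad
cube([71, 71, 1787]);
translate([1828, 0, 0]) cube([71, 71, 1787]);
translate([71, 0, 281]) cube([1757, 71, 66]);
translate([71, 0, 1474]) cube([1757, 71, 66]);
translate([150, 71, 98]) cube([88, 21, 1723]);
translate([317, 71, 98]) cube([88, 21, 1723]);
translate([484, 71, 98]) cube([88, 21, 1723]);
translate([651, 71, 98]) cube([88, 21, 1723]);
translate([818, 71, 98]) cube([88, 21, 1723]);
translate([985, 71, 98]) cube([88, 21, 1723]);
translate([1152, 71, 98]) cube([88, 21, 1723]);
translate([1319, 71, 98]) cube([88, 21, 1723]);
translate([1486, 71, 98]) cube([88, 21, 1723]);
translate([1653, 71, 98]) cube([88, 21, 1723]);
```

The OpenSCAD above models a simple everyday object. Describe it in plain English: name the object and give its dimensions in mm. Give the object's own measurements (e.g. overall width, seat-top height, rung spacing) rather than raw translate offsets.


A fence section. Two 71×71 mm posts, 1787 mm tall, stand on the floor with a clear span of 1757 mm between their inner faces. Two horizontal rails of 71×66 mm section span the gap between the posts with their undersides at z = 281 mm and z = 1474 mm, flush with the posts' −y face. 10 pickets, each 88 mm wide, 21 mm thick and 1723 mm tall, are fixed to the +y face of the rails with their bottoms at z = 98 mm, spaced across the span with a 79 mm gap after the −x post and between neighbouring pickets, with 87 mm left before the +x post.


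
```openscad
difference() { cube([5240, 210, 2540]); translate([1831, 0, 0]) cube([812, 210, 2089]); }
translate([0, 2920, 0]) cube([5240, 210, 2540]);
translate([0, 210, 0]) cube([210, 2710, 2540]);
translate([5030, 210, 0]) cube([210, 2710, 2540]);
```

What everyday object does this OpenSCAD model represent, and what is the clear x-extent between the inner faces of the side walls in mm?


A single room. The interior width is 4820 mm.

Four walls enclosing a rectangle with a door in the front wall — a room. Outside width 5240 minus two 210 mm walls gives 4820 mm.


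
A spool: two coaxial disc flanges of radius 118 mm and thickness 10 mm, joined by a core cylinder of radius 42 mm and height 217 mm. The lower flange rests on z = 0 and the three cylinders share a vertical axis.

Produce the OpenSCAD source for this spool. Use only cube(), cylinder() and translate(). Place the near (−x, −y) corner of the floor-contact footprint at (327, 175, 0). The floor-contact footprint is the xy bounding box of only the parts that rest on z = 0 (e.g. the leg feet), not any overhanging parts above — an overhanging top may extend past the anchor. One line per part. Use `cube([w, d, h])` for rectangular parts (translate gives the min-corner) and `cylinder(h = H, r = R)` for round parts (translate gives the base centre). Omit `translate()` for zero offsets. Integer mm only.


translate([445, 293, 0]) cylinder(h = 10, r = 118);
translate([445, 293, 10]) cylinder(h = 217, r = 42);
translate([445, 293, 227]) cylinder(h = 10, r = 118);


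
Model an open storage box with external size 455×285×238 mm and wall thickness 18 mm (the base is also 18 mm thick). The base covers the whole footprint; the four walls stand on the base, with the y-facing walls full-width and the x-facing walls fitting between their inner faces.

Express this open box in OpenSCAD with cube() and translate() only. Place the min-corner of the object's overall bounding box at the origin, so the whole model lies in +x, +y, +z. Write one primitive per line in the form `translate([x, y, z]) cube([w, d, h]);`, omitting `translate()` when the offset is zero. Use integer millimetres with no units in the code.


cube([455, 285, 18]);
translate([0, 0, 18]) cube([455, 18, 220]);
translate([0, 267, 18]) cube([455, 18, 220]);
translate([0, 18, 18]) cube([18, 249, 220]);
translate([437, 18, 18]) cube([18, 249, 220]);


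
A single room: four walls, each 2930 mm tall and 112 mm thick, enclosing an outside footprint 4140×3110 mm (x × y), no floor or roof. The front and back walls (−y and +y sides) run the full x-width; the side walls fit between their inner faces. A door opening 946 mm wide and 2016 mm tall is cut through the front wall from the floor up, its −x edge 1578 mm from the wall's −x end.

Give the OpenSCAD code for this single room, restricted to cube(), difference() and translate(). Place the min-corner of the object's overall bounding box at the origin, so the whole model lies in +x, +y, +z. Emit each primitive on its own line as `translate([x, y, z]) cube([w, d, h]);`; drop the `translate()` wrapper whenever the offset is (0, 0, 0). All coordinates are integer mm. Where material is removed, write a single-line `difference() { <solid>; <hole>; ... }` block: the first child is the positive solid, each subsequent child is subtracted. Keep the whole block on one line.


difference() { cube([4140, 112, 2930]); translate([1578, 0, 0]) cube([946, 112, 2016]); }
translate([0, 2998, 0]) cube([4140, 112, 2930]);
translate([0, 112, 0]) cube([112, 2886, 2930]);
translate([4028, 112, 0]) cube([112, 2886, 2930]);


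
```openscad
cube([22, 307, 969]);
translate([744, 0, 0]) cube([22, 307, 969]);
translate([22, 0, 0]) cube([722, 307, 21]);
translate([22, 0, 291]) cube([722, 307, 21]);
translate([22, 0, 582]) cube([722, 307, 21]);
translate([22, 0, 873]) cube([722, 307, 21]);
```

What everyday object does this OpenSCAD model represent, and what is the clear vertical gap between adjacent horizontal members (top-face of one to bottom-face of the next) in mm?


A bookshelf. The clear shelf gap is 270 mm.

Two tall side panels with 4 horizontal boards between them — a bookshelf. The first two shelf undersides are at z = 0 and z = 291; with shelf thickness 21, the clear gap is 291 − 0 − 21 = 270 mm.


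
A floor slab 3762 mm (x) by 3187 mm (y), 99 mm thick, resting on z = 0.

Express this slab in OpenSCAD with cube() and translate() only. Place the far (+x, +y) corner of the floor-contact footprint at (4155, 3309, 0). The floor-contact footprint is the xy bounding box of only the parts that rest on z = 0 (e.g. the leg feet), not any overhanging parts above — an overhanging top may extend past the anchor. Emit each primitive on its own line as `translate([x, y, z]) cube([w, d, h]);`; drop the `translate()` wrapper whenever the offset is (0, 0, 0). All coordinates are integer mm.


translate([393, 122, 0]) cube([3762, 3187, 99]);


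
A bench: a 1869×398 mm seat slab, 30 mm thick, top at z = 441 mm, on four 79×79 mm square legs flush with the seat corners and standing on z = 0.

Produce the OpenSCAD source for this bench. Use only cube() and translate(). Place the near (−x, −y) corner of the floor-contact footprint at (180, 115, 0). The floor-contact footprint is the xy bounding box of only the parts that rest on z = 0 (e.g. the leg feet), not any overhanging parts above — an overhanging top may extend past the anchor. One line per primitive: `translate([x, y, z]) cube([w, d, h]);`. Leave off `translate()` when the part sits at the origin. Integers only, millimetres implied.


translate([180, 115, 411]) cube([1869, 398, 30]);
translate([180, 115, 0]) cube([79, 79, 411]);
translate([180, 434, 0]) cube([79, 79, 411]);
translate([1970, 115, 0]) cube([79, 79, 411]);
translate([1970, 434, 0]) cube([79, 79, 411]);


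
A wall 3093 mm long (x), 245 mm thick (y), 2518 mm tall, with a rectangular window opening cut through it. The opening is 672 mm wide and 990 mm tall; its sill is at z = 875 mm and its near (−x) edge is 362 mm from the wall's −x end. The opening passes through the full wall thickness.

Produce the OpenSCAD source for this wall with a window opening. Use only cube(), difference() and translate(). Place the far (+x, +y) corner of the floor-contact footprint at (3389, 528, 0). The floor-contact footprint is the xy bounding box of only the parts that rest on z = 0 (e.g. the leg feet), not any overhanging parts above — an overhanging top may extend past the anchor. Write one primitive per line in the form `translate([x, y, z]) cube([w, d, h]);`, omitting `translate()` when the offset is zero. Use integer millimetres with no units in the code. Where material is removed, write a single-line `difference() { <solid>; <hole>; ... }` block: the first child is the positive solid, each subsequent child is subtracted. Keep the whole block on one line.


difference() { translate([296, 283, 0]) cube([3093, 245, 2518]); translate([658, 283, 875]) cube([672, 245, 990]); }


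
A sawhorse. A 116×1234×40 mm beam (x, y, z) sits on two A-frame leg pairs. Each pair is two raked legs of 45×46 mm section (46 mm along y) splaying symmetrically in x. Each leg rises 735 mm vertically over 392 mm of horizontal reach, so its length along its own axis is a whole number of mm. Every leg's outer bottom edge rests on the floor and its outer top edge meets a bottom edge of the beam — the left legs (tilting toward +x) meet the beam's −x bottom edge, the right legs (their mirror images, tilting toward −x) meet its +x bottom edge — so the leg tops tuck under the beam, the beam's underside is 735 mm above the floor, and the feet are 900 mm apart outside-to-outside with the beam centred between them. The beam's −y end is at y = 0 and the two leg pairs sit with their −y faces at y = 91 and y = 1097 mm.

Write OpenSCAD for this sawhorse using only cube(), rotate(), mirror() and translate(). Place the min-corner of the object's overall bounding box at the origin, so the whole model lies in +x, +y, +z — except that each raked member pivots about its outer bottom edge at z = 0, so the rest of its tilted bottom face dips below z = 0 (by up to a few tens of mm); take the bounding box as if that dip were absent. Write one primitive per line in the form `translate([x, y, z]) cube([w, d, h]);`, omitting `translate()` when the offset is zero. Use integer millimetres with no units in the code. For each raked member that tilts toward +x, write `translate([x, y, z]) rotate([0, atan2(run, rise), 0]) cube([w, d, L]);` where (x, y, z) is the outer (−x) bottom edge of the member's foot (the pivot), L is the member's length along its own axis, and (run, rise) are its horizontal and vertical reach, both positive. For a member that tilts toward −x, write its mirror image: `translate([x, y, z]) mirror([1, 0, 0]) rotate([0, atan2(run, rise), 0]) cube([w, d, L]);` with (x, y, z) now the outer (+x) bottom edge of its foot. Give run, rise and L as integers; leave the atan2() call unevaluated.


translate([392, 0, 735]) cube([116, 1234, 40]);
translate([0, 91, 0]) rotate([0, atan2(392, 735), 0]) cube([45, 46, 833]);
translate([900, 91, 0]) mirror([1, 0, 0]) rotate([0, atan2(392, 735), 0]) cube([45, 46, 833]);
translate([0, 1097, 0]) rotate([0, atan2(392, 735), 0]) cube([45, 46, 833]);
translate([900, 1097, 0]) mirror([1, 0, 0]) rotate([0, atan2(392, 735), 0]) cube([45, 46, 833]);


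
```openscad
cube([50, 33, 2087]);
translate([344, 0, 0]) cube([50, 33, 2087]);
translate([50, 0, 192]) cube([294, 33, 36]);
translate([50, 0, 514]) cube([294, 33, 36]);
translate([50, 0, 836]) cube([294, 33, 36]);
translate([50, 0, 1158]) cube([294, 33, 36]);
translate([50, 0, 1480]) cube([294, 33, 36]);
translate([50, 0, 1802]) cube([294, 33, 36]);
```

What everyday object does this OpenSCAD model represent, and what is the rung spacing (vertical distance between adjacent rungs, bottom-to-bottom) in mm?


A ladder. The rung spacing is 322 mm.

Two tall 50×33 posts with 6 short bars between them — a ladder. Adjacent rungs sit at z = 192 and z = 514, so the spacing is 514 − 192 = 322 mm.


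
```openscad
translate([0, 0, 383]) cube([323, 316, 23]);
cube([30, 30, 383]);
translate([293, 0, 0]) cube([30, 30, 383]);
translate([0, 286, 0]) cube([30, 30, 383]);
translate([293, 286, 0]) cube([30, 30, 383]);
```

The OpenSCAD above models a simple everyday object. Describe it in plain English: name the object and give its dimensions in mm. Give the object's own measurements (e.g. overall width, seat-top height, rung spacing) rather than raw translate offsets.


A simple wooden stool: a rectangular seat 323 mm (x) by 316 mm (y), 23 mm thick, top face at z = 406 mm, on four square legs, each 30×30 mm in cross-section. The legs rest on z = 0, each flush with a corner of the seat.


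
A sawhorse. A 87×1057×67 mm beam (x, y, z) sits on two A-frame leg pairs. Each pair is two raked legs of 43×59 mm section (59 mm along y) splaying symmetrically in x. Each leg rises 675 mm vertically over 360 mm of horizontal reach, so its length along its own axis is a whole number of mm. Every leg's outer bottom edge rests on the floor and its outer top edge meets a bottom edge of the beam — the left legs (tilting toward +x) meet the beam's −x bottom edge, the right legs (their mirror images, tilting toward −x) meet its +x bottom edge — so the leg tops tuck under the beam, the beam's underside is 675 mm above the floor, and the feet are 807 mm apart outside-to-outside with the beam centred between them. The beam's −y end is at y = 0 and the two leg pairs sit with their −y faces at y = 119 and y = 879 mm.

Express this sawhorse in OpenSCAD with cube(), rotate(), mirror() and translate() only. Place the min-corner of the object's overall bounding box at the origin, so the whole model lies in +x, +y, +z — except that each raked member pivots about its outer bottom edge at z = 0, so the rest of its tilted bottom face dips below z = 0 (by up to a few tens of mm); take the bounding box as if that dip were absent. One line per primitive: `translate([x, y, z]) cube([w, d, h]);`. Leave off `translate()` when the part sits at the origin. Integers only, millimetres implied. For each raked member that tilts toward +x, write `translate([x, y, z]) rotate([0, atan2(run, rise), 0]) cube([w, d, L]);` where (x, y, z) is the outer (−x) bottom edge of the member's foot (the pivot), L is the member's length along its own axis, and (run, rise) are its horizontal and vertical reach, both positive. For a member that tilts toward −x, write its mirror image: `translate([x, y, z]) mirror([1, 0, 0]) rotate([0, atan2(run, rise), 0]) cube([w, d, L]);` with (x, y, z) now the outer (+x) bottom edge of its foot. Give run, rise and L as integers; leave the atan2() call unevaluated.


// leg length = √(360² + 675²) = 765
// right-leg outer foot x = 2·360 + 87 = 807
// beam min-corner = (360, 0, 675)
translate([360, 0, 675]) cube([87, 1057, 67]);
translate([0, 119, 0]) rotate([0, atan2(360, 675), 0]) cube([43, 59, 765]);
translate([807, 119, 0]) mirror([1, 0, 0]) rotate([0, atan2(360, 675), 0]) cube([43, 59, 765]);
translate([0, 879, 0]) rotate([0, atan2(360, 675), 0]) cube([43, 59, 765]);
translate([807, 879, 0]) mirror([1, 0, 0]) rotate([0, atan2(360, 675), 0]) cube([43, 59, 765]);


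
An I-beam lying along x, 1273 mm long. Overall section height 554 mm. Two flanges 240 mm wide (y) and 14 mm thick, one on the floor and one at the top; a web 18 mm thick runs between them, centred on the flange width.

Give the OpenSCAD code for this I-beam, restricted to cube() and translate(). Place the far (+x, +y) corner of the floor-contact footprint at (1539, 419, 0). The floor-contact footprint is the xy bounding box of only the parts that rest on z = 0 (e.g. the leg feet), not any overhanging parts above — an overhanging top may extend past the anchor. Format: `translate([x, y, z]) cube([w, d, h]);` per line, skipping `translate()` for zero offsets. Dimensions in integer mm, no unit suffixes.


translate([266, 179, 0]) cube([1273, 240, 14]);
translate([266, 290, 14]) cube([1273, 18, 526]);
translate([266, 179, 540]) cube([1273, 240, 14]);


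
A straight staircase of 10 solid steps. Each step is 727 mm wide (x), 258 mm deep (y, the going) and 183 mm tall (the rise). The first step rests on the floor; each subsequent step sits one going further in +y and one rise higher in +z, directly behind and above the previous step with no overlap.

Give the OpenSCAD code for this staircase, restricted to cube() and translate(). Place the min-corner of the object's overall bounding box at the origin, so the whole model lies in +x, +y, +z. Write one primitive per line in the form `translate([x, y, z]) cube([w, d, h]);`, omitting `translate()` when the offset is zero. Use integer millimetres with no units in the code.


cube([727, 258, 183]);
translate([0, 258, 183]) cube([727, 258, 183]);
translate([0, 516, 366]) cube([727, 258, 183]);
translate([0, 774, 549]) cube([727, 258, 183]);
translate([0, 1032, 732]) cube([727, 258, 183]);
translate([0, 1290, 915]) cube([727, 258, 183]);
translate([0, 1548, 1098]) cube([727, 258, 183]);
translate([0, 1806, 1281]) cube([727, 258, 183]);
translate([0, 2064, 1464]) cube([727, 258, 183]);
translate([0, 2322, 1647]) cube([727, 258, 183]);


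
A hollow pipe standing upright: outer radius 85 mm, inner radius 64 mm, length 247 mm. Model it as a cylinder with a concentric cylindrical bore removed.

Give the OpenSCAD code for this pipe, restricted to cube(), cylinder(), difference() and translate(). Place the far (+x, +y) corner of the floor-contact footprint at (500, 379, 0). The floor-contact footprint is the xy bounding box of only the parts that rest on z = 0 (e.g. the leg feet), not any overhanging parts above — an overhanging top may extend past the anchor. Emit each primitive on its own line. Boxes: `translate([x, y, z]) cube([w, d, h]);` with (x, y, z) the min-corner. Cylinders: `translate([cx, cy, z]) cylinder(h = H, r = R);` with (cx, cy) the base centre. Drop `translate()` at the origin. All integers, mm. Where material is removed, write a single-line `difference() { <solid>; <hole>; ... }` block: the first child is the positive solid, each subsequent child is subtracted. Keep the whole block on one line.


difference() { translate([415, 294, 0]) cylinder(h = 247, r = 85); translate([415, 294, 0]) cylinder(h = 247, r = 64); }


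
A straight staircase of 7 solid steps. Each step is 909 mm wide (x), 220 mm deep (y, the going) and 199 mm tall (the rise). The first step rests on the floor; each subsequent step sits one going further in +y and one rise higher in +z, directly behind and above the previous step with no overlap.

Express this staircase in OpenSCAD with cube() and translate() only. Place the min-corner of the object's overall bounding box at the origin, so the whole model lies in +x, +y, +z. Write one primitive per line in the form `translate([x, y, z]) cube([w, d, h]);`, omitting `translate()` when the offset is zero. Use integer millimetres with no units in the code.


cube([909, 220, 199]);
translate([0, 220, 199]) cube([909, 220, 199]);
translate([0, 440, 398]) cube([909, 220, 199]);
translate([0, 660, 597]) cube([909, 220, 199]);
translate([0, 880, 796]) cube([909, 220, 199]);
translate([0, 1100, 995]) cube([909, 220, 199]);
translate([0, 1320, 1194]) cube([909, 220, 199]);


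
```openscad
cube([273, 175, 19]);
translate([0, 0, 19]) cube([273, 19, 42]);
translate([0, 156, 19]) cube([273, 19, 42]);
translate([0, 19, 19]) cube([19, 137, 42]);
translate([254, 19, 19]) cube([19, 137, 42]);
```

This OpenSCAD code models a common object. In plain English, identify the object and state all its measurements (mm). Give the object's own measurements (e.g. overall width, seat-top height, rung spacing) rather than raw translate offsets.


An open-topped rectangular box: outside dimensions 273×175×61 mm, with a uniform wall and base thickness of 19 mm. The base is a full 273×175 slab on the floor; four walls sit on top of the base. The front and back walls (the −y and +y sides) span the full width; the two side walls fit between them.


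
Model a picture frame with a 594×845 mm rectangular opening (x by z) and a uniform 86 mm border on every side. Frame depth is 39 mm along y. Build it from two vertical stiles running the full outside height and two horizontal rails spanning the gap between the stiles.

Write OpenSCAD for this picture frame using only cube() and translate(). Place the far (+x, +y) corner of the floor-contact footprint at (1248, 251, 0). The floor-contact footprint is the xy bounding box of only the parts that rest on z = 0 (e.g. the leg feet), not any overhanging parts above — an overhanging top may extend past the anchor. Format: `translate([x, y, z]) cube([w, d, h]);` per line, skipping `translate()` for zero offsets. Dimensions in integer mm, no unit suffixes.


translate([482, 212, 0]) cube([86, 39, 1017]);
translate([1162, 212, 0]) cube([86, 39, 1017]);
translate([568, 212, 0]) cube([594, 39, 86]);
translate([568, 212, 931]) cube([594, 39, 86]);


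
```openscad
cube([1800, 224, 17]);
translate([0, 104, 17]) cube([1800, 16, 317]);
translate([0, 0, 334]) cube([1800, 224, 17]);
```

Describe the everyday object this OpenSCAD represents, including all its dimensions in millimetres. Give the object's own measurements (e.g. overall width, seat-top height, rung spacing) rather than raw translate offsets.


An I-beam lying along x, 1800 mm long. Overall section height 351 mm. Two flanges 224 mm wide (y) and 17 mm thick, one on the floor and one at the top; a web 16 mm thick runs between them, centred on the flange width.


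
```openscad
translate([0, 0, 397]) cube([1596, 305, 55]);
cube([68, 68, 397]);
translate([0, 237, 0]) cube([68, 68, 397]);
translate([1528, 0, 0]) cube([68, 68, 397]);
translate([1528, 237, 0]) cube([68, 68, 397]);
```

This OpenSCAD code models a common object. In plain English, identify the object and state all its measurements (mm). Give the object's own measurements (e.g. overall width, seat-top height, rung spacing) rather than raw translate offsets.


A long wooden bench with a 1596 mm (x) × 305 mm (y) seat, 55 mm thick, its top surface 452 mm above the floor. Four 68 mm square legs at the seat corners, flush with the edges, run from z = 0 to the seat underside.


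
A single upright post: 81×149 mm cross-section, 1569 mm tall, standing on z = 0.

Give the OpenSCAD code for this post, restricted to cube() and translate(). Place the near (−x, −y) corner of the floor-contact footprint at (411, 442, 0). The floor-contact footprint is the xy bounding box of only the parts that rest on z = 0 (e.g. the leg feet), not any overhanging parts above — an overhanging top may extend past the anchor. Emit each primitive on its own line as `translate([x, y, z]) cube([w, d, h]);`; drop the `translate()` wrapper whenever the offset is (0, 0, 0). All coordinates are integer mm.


translate([411, 442, 0]) cube([81, 149, 1569]);


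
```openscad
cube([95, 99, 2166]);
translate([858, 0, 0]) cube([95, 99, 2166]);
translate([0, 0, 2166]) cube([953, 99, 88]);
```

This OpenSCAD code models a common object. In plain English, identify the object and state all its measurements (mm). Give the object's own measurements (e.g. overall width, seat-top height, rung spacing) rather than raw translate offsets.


A door frame. The clear opening is 763 mm wide and 2166 mm high. Two 95 mm wide jambs, 99 mm deep, stand either side of the opening from the floor to the top of the opening. A 88 mm thick head sits across the top of both jambs, spanning the full outside width of the frame.


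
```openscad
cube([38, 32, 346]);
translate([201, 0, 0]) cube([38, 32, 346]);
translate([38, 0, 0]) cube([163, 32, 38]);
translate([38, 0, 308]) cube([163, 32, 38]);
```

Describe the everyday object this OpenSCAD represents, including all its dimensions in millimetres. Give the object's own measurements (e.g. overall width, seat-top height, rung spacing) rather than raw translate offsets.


A rectangular picture frame lying in the x–z plane (depth along y). The opening is 163 mm wide (x) by 270 mm tall (z), surrounded by a border 38 mm wide on all four sides. The frame is 32 mm deep and is made of two full-height vertical stiles with two horizontal rails fitted between them.


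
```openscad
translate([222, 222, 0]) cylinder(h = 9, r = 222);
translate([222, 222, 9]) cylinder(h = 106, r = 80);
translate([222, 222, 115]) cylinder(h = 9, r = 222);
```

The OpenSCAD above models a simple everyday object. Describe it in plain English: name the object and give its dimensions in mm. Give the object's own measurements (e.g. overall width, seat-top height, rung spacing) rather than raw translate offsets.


A spool: two coaxial disc flanges of radius 222 mm and thickness 9 mm, joined by a core cylinder of radius 80 mm and height 106 mm. The lower flange rests on z = 0 and the three cylinders share a vertical axis.


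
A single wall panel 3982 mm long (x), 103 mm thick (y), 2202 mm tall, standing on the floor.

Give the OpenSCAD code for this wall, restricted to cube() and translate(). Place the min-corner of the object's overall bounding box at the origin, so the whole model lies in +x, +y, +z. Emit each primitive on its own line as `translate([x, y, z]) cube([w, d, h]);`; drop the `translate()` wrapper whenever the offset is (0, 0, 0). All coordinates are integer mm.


cube([3982, 103, 2202]);


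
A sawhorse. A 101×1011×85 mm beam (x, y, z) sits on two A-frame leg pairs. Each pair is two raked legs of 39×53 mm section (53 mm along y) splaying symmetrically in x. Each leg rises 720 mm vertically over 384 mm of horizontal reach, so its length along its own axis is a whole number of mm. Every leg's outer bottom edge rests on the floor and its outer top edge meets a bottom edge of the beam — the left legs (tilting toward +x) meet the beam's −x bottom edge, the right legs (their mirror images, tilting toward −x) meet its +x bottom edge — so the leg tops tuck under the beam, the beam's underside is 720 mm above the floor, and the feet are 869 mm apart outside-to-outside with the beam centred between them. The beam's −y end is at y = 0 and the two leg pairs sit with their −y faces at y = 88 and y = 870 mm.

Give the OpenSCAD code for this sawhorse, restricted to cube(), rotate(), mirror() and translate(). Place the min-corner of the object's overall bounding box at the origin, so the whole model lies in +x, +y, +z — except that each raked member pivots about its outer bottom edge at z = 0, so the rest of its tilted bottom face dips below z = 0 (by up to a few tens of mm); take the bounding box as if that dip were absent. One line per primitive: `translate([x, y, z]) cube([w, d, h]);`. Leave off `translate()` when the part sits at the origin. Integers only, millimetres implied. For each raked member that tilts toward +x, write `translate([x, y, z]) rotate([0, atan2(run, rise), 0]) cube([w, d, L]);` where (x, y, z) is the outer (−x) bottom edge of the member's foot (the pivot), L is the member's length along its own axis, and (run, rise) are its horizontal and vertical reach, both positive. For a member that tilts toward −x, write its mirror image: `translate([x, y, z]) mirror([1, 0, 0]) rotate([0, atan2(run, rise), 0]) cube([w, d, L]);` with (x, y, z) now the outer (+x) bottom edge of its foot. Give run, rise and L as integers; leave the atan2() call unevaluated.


// leg length = √(384² + 720²) = 816
// right-leg outer foot x = 2·384 + 101 = 869
// beam min-corner = (384, 0, 720)
translate([384, 0, 720]) cube([101, 1011, 85]);
translate([0, 88, 0]) rotate([0, atan2(384, 720), 0]) cube([39, 53, 816]);
translate([869, 88, 0]) mirror([1, 0, 0]) rotate([0, atan2(384, 720), 0]) cube([39, 53, 816]);
translate([0, 870, 0]) rotate([0, atan2(384, 720), 0]) cube([39, 53, 816]);
translate([869, 870, 0]) mirror([1, 0, 0]) rotate([0, atan2(384, 720), 0]) cube([39, 53, 816]);


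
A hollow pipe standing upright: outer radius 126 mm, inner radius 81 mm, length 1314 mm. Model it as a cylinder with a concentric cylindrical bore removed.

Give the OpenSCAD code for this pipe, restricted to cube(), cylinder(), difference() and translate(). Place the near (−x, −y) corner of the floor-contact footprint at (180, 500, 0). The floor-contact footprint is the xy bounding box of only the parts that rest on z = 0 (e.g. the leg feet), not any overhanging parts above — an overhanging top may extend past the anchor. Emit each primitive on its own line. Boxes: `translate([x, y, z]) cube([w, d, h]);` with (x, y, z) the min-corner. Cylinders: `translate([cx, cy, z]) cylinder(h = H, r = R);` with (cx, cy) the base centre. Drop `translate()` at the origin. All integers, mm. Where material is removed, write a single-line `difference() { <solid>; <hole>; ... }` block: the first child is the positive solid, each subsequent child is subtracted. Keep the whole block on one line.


difference() { translate([306, 626, 0]) cylinder(h = 1314, r = 126); translate([306, 626, 0]) cylinder(h = 1314, r = 81); }


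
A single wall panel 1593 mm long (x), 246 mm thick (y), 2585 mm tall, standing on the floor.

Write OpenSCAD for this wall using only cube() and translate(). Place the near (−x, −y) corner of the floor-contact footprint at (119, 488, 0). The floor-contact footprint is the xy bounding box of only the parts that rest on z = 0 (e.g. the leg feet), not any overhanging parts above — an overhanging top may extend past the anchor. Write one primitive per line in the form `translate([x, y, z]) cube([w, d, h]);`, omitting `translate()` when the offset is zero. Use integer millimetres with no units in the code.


translate([119, 488, 0]) cube([1593, 246, 2585]);


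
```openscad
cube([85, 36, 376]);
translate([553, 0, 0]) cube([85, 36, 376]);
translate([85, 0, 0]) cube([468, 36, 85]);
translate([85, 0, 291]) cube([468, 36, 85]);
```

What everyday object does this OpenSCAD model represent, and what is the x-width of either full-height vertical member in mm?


A picture frame. The border width is 85 mm.

Four thin pieces enclosing a rectangular opening — a picture frame. The two full-height stiles are 376 mm tall; the top rail sits at z = 291 and is 85 mm tall, so the border above the opening is 376 − 291 = 85 mm, matching the stile x-width.


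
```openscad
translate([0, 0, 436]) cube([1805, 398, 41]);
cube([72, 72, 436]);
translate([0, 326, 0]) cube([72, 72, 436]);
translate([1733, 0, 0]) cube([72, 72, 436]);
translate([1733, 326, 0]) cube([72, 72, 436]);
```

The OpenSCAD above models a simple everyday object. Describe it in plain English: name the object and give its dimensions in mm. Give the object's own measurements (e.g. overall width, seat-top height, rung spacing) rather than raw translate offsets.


A long wooden bench with a 1805 mm (x) × 398 mm (y) seat, 41 mm thick, its top surface 477 mm above the floor. Four 72 mm square legs at the seat corners, flush with the edges, run from z = 0 to the seat underside.


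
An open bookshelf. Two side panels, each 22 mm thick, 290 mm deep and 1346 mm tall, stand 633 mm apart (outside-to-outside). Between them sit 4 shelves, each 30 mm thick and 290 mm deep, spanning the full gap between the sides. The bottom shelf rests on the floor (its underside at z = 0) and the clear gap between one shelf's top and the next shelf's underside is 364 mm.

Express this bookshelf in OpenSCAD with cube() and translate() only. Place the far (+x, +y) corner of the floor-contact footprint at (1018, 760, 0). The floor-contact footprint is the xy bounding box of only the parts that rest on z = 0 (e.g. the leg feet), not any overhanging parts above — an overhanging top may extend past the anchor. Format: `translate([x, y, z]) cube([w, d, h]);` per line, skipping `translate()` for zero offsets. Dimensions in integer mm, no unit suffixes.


translate([385, 470, 0]) cube([22, 290, 1346]);
translate([996, 470, 0]) cube([22, 290, 1346]);
translate([407, 470, 0]) cube([589, 290, 30]);
translate([407, 470, 394]) cube([589, 290, 30]);
translate([407, 470, 788]) cube([589, 290, 30]);
translate([407, 470, 1182]) cube([589, 290, 30]);


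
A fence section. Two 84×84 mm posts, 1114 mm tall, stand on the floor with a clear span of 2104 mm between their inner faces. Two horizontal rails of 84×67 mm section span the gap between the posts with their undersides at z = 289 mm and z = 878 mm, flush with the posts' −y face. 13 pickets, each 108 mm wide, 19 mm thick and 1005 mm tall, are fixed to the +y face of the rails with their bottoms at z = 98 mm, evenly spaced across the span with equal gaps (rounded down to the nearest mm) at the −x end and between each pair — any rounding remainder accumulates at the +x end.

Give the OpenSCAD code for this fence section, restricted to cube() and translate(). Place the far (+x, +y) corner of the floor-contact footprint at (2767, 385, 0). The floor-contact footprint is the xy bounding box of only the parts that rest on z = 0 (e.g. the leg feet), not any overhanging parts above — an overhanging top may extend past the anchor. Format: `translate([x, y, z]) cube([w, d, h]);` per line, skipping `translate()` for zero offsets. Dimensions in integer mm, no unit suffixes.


translate([495, 301, 0]) cube([84, 84, 1114]);
translate([2683, 301, 0]) cube([84, 84, 1114]);
translate([579, 301, 289]) cube([2104, 84, 67]);
translate([579, 301, 878]) cube([2104, 84, 67]);
translate([629, 385, 98]) cube([108, 19, 1005]);
translate([787, 385, 98]) cube([108, 19, 1005]);
translate([945, 385, 98]) cube([108, 19, 1005]);
translate([1103, 385, 98]) cube([108, 19, 1005]);
translate([1261, 385, 98]) cube([108, 19, 1005]);
translate([1419, 385, 98]) cube([108, 19, 1005]);
translate([1577, 385, 98]) cube([108, 19, 1005]);
translate([1735, 385, 98]) cube([108, 19, 1005]);
translate([1893, 385, 98]) cube([108, 19, 1005]);
translate([2051, 385, 98]) cube([108, 19, 1005]);
translate([2209, 385, 98]) cube([108, 19, 1005]);
translate([2367, 385, 98]) cube([108, 19, 1005]);
translate([2525, 385, 98]) cube([108, 19, 1005]);


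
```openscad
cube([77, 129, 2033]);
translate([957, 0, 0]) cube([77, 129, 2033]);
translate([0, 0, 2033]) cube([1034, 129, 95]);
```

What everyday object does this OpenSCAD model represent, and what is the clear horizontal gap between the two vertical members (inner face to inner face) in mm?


A door frame. The clear opening width is 880 mm.

Two 2033 mm tall posts with a header on top — a door frame. The left jamb is 77 mm wide at x = 0; the right jamb starts at x = 957. The clear opening is 957 − 77 = 880 mm.


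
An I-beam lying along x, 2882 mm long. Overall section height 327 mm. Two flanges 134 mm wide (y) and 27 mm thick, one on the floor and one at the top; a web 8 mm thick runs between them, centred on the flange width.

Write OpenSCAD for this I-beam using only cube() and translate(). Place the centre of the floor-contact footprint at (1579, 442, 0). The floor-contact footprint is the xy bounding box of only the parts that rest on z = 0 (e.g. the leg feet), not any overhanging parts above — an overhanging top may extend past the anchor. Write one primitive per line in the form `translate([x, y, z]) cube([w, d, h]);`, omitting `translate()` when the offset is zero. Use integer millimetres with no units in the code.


translate([138, 375, 0]) cube([2882, 134, 27]);
translate([138, 438, 27]) cube([2882, 8, 273]);
translate([138, 375, 300]) cube([2882, 134, 27]);


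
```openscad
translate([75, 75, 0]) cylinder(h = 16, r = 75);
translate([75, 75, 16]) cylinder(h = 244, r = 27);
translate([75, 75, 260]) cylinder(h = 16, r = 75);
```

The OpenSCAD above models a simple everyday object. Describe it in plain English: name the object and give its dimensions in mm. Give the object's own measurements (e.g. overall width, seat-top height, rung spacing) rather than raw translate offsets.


A spool: two coaxial disc flanges of radius 75 mm and thickness 16 mm, joined by a core cylinder of radius 27 mm and height 244 mm. The lower flange rests on z = 0 and the three cylinders share a vertical axis.


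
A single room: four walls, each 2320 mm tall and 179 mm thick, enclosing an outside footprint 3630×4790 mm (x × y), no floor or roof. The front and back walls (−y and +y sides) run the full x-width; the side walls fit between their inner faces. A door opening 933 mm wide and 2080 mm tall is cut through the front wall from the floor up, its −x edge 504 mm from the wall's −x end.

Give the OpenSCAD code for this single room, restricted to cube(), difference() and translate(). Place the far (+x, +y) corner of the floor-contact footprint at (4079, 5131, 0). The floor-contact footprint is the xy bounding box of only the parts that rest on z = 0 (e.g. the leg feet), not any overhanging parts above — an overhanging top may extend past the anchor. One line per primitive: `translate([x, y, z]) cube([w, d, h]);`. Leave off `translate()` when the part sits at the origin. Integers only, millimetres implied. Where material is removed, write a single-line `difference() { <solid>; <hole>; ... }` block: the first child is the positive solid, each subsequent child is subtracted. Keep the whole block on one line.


difference() { translate([449, 341, 0]) cube([3630, 179, 2320]); translate([953, 341, 0]) cube([933, 179, 2080]); }
translate([449, 4952, 0]) cube([3630, 179, 2320]);
translate([449, 520, 0]) cube([179, 4432, 2320]);
translate([3900, 520, 0]) cube([179, 4432, 2320]);


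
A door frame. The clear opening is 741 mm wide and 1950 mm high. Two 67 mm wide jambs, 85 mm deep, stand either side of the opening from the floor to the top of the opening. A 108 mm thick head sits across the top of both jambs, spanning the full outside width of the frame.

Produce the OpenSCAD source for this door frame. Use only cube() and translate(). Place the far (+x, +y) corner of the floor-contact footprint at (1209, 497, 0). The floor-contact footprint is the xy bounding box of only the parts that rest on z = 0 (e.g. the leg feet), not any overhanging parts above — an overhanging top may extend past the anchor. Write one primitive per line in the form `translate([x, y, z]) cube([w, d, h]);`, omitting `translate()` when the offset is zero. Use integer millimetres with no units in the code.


translate([334, 412, 0]) cube([67, 85, 1950]);
translate([1142, 412, 0]) cube([67, 85, 1950]);
translate([334, 412, 1950]) cube([875, 85, 108]);


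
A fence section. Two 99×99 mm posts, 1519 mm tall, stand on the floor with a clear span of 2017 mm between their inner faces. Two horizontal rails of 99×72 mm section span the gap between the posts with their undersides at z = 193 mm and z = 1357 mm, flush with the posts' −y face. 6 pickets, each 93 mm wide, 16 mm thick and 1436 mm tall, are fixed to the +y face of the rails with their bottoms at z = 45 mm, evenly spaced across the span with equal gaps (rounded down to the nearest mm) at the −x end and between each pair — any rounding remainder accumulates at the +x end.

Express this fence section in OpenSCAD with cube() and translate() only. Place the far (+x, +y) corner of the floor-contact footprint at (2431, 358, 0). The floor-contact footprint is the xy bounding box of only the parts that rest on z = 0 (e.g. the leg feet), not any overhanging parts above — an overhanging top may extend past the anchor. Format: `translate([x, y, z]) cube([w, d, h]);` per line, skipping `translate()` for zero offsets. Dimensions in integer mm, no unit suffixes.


translate([216, 259, 0]) cube([99, 99, 1519]);
translate([2332, 259, 0]) cube([99, 99, 1519]);
translate([315, 259, 193]) cube([2017, 99, 72]);
translate([315, 259, 1357]) cube([2017, 99, 72]);
translate([523, 358, 45]) cube([93, 16, 1436]);
translate([824, 358, 45]) cube([93, 16, 1436]);
translate([1125, 358, 45]) cube([93, 16, 1436]);
translate([1426, 358, 45]) cube([93, 16, 1436]);
translate([1727, 358, 45]) cube([93, 16, 1436]);
translate([2028, 358, 45]) cube([93, 16, 1436]);
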